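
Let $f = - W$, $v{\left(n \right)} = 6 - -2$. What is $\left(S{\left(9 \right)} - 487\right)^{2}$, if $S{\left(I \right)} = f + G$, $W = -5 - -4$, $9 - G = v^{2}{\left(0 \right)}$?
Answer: $292681$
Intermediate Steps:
$v{\left(n \right)} = 8$ ($v{\left(n \right)} = 6 + 2 = 8$)
$G = -55$ ($G = 9 - 8^{2} = 9 - 64 = -55$)
$W = -1$ ($W = -5 + 4 = -1$)
$f = 1$ ($f = \left(-1\right) \left(-1\right) = 1$)
$S{\left(I \right)} = -54$ ($S{\left(I \right)} = 1 - 55 = -54$)
$\left(S{\left(9 \right)} - 487\right)^{2} = \left(-54 - 487\right)^{2} = \left(-541\right)^{2} = 292681$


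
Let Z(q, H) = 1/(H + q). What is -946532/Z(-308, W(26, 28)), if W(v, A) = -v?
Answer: 316141688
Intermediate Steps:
-946532/Z(-308, W(26, 28)) = -946532/(1/(-1*26 - 308)) = -946532/(1/(-26 - 308)) = -946532/(1/(-334)) = -946532/(-1/334) = -946532*(-334) = 316141688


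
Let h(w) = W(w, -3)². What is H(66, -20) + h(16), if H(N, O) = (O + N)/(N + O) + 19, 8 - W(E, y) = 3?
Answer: 45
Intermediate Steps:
W(E, y) = 5 (W(E, y) = 8 - 1*3 = 8 - 3 = 5)
H(N, O) = 20 (H(N, O) = (N + O)/(N + O) + 19 = 1 + 19 = 20)
h(w) = 25 (h(w) = 5² = 25)
H(66, -20) + h(16) = 20 + 25 = 45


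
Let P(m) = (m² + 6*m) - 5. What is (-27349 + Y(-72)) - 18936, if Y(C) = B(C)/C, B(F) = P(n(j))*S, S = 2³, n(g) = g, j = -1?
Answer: -416555/9 ≈ -46284.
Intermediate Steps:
P(m) = -5 + m² + 6*m
S = 8
B(F) = -80 (B(F) = (-5 + (-1)² + 6*(-1))*8 = (-5 + 1 - 6)*8 = -10*8 = -80)
Y(C) = -80/C
(-27349 + Y(-72)) - 18936 = (-27349 - 80/(-72)) - 18936 = (-27349 - 80*(-1/72)) - 18936 = (-27349 + 10/9) - 18936 = -246131/9 - 18936 = -416555/9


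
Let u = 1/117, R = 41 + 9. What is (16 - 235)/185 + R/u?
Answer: 1082031/185 ≈ 5848.8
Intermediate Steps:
R = 50
u = 1/117 ≈ 0.0085470
(16 - 235)/185 + R/u = (16 - 235)/185 + 50/(1/117) = -219*1/185 + 50*117 = -219/185 + 5850 = 1082031/185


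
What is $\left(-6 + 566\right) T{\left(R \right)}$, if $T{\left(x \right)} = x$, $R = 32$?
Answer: $17920$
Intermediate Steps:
$\left(-6 + 566\right) T{\left(R \right)} = \left(-6 + 566\right) 32 = 560 \cdot 32 = 17920$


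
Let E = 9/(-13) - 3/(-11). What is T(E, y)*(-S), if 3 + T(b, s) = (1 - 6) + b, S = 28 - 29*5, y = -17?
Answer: -10836/11 ≈ -985.09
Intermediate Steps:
S = -117 (S = 28 - 145 = -117)
E = -60/143 (E = 9*(-1/13) - 3*(-1/11) = -9/13 + 3/11 = -60/143 ≈ -0.41958)
T(b, s) = -8 + b (T(b, s) = -3 + ((1 - 6) + b) = -3 + (-5 + b) = -8 + b)
T(E, y)*(-S) = (-8 - 60/143)*(-1*(-117)) = -1204/143*117 = -10836/11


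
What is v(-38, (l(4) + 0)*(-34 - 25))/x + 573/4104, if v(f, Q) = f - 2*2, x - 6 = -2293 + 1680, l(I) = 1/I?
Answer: 173393/830376 ≈ 0.20881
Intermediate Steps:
x = -607 (x = 6 + (-2293 + 1680) = 6 - 613 = -607)
v(f, Q) = -4 + f (v(f, Q) = f - 4 = -4 + f)
v(-38, (l(4) + 0)*(-34 - 25))/x + 573/4104 = (-4 - 38)/(-607) + 573/4104 = -42*(-1/607) + 573*(1/4104) = 42/607 + 191/1368 = 173393/830376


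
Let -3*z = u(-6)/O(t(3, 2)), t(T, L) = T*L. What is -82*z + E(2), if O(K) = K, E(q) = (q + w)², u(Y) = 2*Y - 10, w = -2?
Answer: -902/9 ≈ -100.22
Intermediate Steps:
u(Y) = -10 + 2*Y
t(T, L) = L*T
E(q) = (-2 + q)² (E(q) = (q - 2)² = (-2 + q)²)
z = 11/9 (z = -(-10 + 2*(-6))/(3*(2*3)) = -(-10 - 12)/(3*6) = -(-22)/(3*6) = -⅓*(-11/3) = 11/9 ≈ 1.2222)
-82*z + E(2) = -82*11/9 + (-2 + 2)² = -902/9 + 0² = -902/9 + 0 = -902/9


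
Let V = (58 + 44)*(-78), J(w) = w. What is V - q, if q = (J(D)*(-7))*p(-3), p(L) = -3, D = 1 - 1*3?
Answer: -7914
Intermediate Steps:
D = -2 (D = 1 - 3 = -2)
V = -7956 (V = 102*(-78) = -7956)
q = -42 (q = -2*(-7)*(-3) = 14*(-3) = -42)
V - q = -7956 - 1*(-42) = -7956 + 42 = -7914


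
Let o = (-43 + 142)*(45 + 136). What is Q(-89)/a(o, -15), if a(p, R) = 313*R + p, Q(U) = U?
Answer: -89/13224 ≈ -0.0067302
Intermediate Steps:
o = 17919 (o = 99*181 = 17919)
a(p, R) = p + 313*R
Q(-89)/a(o, -15) = -89/(17919 + 313*(-15)) = -89/(17919 - 4695) = -89/13224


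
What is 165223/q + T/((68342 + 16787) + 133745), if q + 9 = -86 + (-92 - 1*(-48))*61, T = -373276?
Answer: -18600176453/304125423 ≈ -61.160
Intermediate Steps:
q = -2779 (q = -9 + (-86 + (-92 - 1*(-48))*61) = -9 + (-86 + (-92 + 48)*61) = -9 + (-86 - 44*61) = -9 + (-86 - 2684) = -9 - 2770 = -2779)
165223/q + T/((68342 + 16787) + 133745) = 165223/(-2779) - 373276/((68342 + 16787) + 133745) = 165223*(-1/2779) - 373276/(85129 + 133745) = -165223/2779 - 373276/218874 = -165223/2779 - 373276*1/218874 = -165223/2779 - 186638/109437 = -18600176453/304125423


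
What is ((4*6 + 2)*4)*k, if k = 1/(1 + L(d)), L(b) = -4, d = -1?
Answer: -104/3 ≈ -34.667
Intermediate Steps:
k = -1/3 (k = 1/(1 - 4) = 1/(-3) = -1/3 ≈ -0.33333)
((4*6 + 2)*4)*k = ((4*6 + 2)*4)*(-1/3) = ((24 + 2)*4)*(-1/3) = (26*4)*(-1/3) = 104*(-1/3) = -104/3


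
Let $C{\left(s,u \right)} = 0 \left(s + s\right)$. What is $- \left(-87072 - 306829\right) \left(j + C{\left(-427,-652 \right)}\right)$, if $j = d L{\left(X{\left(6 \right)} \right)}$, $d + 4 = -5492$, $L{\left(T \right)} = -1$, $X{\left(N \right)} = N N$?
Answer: $2164879896$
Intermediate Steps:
$X{\left(N \right)} = N^{2}$
$C{\left(s,u \right)} = 0$ ($C{\left(s,u \right)} = 0 \cdot 2 s = 0$)
$d = -5496$ ($d = -4 - 5492 = -5496$)
$j = 5496$ ($j = \left(-5496\right) \left(-1\right) = 5496$)
$- \left(-87072 - 306829\right) \left(j + C{\left(-427,-652 \right)}\right) = - \left(-87072 - 306829\right) \left(5496 + 0\right) = - \left(-87072 - 306829\right) 5496 = - \left(-393901\right) 5496 = \left(-1\right) \left(-2164879896\right) = 2164879896$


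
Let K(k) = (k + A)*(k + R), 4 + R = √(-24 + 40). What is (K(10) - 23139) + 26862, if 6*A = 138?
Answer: 4053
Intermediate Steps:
R = 0 (R = -4 + √(-24 + 40) = -4 + √16 = -4 + 4 = 0)
A = 23 (A = (⅙)*138 = 23)
K(k) = k*(23 + k) (K(k) = (k + 23)*(k + 0) = (23 + k)*k = k*(23 + k))
(K(10) - 23139) + 26862 = (10*(23 + 10) - 23139) + 26862 = (10*33 - 23139) + 26862 = (330 - 23139) + 26862 = -22809 + 26862 = 4053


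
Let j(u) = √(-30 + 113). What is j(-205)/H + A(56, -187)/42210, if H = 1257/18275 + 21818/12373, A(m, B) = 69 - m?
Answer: 13/42210 + 226116575*√83/414276811 ≈ 4.9729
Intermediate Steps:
j(u) = √83
H = 414276811/226116575 (H = 1257*(1/18275) + 21818*(1/12373) = 1257/18275 + 21818/12373 = 414276811/226116575 ≈ 1.8321)
j(-205)/H + A(56, -187)/42210 = √83/(414276811/226116575) + (69 - 1*56)/42210 = √83*(226116575/414276811) + (69 - 56)*(1/42210) = 226116575*√83/414276811 + 13*(1/42210) = 226116575*√83/414276811 + 13/42210 = 13/42210 + 226116575*√83/414276811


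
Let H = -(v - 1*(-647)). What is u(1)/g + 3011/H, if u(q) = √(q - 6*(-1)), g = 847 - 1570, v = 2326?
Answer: -3011/2973 - √7/723 ≈ -1.0164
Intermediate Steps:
H = -2973 (H = -(2326 - 1*(-647)) = -(2326 + 647) = -1*2973 = -2973)
g = -723
u(q) = √(6 + q) (u(q) = √(q + 6) = √(6 + q))
u(1)/g + 3011/H = √(6 + 1)/(-723) + 3011/(-2973) = √7*(-1/723) + 3011*(-1/2973) = -√7/723 - 3011/2973 = -3011/2973 - √7/723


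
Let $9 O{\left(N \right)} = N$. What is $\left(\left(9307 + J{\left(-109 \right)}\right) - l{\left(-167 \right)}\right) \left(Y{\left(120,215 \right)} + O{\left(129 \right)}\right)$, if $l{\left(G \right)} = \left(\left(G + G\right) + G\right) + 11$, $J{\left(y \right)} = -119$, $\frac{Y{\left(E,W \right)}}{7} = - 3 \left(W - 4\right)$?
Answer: $-42744500$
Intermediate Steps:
$Y{\left(E,W \right)} = 84 - 21 W$ ($Y{\left(E,W \right)} = 7 \left(- 3 \left(W - 4\right)\right) = 7 \left(- 3 \left(-4 + W\right)\right) = 7 \left(12 - 3 W\right) = 84 - 21 W$)
$l{\left(G \right)} = 11 + 3 G$ ($l{\left(G \right)} = \left(2 G + G\right) + 11 = 3 G + 11 = 11 + 3 G$)
$O{\left(N \right)} = \frac{N}{9}$
$\left(\left(9307 + J{\left(-109 \right)}\right) - l{\left(-167 \right)}\right) \left(Y{\left(120,215 \right)} + O{\left(129 \right)}\right) = \left(\left(9307 - 119\right) - \left(11 + 3 \left(-167\right)\right)\right) \left(\left(84 - 4515\right) + \frac{1}{9} \cdot 129\right) = \left(9188 - \left(11 - 501\right)\right) \left(\left(84 - 4515\right) + \frac{43}{3}\right) = \left(9188 - -490\right) \left(-4431 + \frac{43}{3}\right) = \left(9188 + 490\right) \left(- \frac{13250}{3}\right) = 9678 \left(- \frac{13250}{3}\right) = -42744500$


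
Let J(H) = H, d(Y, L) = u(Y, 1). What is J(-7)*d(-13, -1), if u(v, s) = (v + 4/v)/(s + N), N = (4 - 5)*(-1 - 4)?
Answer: 1211/78 ≈ 15.526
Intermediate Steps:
N = 5 (N = -1*(-5) = 5)
u(v, s) = (v + 4/v)/(5 + s) (u(v, s) = (v + 4/v)/(s + 5) = (v + 4/v)/(5 + s))
d(Y, L) = (4 + Y**2)/(6*Y) (d(Y, L) = (4 + Y**2)/(Y*(5 + 1)) = (4 + Y**2)/(Y*6) = (1/6)*(4 + Y**2)/Y = (4 + Y**2)/(6*Y))
J(-7)*d(-13, -1) = -7*(4 + (-13)**2)/(6*(-13)) = -7*(-1)*(4 + 169)/(6*13) = -7*(-1)*173/(6*13) = -7*(-173/78) = 1211/78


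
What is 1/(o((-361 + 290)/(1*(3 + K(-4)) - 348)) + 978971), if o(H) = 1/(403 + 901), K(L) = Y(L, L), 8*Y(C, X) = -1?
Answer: 1304/1276578185 ≈ 1.0215e-6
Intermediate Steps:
Y(C, X) = -⅛ (Y(C, X) = (⅛)*(-1) = -⅛)
K(L) = -⅛
o(H) = 1/1304
1/(o((-361 + 290)/(1*(3 + K(-4)) - 348)) + 978971) = 1/(1/1304 + 978971) = 1/(1276578185/1304) = 1304/1276578185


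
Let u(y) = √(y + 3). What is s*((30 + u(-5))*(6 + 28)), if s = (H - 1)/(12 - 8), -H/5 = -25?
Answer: 31620 + 1054*I*√2 ≈ 31620.0 + 1490.6*I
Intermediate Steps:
H = 125 (H = -5*(-25) = 125)
u(y) = √(3 + y)
s = 31 (s = (125 - 1)/(12 - 8) = 124/4 = 124*(¼) = 31)
s*((30 + u(-5))*(6 + 28)) = 31*((30 + √(3 - 5))*(6 + 28)) = 31*((30 + √(-2))*34) = 31*((30 + I*√2)*34) = 31*(1020 + 34*I*√2) = 31620 + 1054*I*√2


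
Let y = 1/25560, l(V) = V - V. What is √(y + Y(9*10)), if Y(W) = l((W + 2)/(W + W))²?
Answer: √710/4260 ≈ 0.0062549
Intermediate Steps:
l(V) = 0
Y(W) = 0 (Y(W) = 0² = 0)
y = 1/25560 ≈ 3.9124e-5
√(y + Y(9*10)) = √(1/25560 + 0) = √(1/25560) = √710/4260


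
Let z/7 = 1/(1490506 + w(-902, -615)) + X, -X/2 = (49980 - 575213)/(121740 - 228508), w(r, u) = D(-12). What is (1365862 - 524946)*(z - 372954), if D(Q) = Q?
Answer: -3119891088461343470145/9946066462 ≈ -3.1368e+11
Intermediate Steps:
w(r, u) = -12
X = -525233/53384 (X = -2*(49980 - 575213)/(121740 - 228508) = -(-1050466)/(-106768) = -(-1050466)*(-1)/106768 = -2*525233/106768 = -525233/53384 ≈ -9.8388)
z = -2739998036013/39784265848 (z = 7*(1/(1490506 - 12) - 525233/53384) = 7*(1/1490494 - 525233/53384) = 7*(-391428290859/39784265848) = -2739998036013/39784265848 ≈ -68.871)
(1365862 - 524946)*(z - 372954) = (1365862 - 524946)*(-2739998036013/39784265848 - 372954) = 840916*(-14840441083111005/39784265848) = -3119891088461343470145/9946066462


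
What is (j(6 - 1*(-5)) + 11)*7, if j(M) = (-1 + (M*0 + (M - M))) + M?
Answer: 147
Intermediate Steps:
j(M) = -1 + M (j(M) = (-1 + (0 + 0)) + M = (-1 + 0) + M = -1 + M)
(j(6 - 1*(-5)) + 11)*7 = ((-1 + (6 - 1*(-5))) + 11)*7 = ((-1 + (6 + 5)) + 11)*7 = ((-1 + 11) + 11)*7 = (10 + 11)*7 = 21*7 = 147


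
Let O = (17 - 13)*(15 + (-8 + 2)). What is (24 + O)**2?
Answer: 3600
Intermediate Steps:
O = 36 (O = 4*(15 - 6) = 4*9 = 36)
(24 + O)**2 = (24 + 36)**2 = 60**2 = 3600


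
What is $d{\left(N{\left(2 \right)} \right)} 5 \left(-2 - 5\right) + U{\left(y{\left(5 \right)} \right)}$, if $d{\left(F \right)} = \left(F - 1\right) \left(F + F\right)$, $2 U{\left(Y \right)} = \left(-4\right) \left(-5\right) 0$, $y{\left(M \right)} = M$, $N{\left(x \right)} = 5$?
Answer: $-1400$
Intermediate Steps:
$U{\left(Y \right)} = 0$ ($U{\left(Y \right)} = \frac{\left(-4\right) \left(-5\right) 0}{2} = \frac{20 \cdot 0}{2} = \frac{1}{2} \cdot 0 = 0$)
$d{\left(F \right)} = 2 F \left(-1 + F\right)$ ($d{\left(F \right)} = \left(-1 + F\right) 2 F = 2 F \left(-1 + F\right)$)
$d{\left(N{\left(2 \right)} \right)} 5 \left(-2 - 5\right) + U{\left(y{\left(5 \right)} \right)} = 2 \cdot 5 \left(-1 + 5\right) 5 \left(-2 - 5\right) + 0 = 2 \cdot 5 \cdot 4 \cdot 5 \left(-7\right) + 0 = 40 \left(-35\right) + 0 = -1400 + 0 = -1400$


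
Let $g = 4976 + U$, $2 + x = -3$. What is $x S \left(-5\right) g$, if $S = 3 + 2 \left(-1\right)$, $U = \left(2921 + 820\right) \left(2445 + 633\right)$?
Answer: $287994350$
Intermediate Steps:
$x = -5$ ($x = -2 - 3 = -5$)
$U = 11514798$ ($U = 3741 \cdot 3078 = 11514798$)
$S = 1$ ($S = 3 - 2 = 1$)
$g = 11519774$ ($g = 4976 + 11514798 = 11519774$)
$x S \left(-5\right) g = \left(-5\right) 1 \left(-5\right) 11519774 = \left(-5\right) \left(-5\right) 11519774 = 25 \cdot 11519774 = 287994350$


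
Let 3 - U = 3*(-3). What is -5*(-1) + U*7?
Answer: 89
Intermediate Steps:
U = 12 (U = 3 - 3*(-3) = 3 - 1*(-9) = 3 + 9 = 12)
-5*(-1) + U*7 = -5*(-1) + 12*7 = 5 + 84 = 89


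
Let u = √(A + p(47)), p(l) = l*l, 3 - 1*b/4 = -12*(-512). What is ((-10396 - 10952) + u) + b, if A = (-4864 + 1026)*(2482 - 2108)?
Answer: -45912 + I*√1433203 ≈ -45912.0 + 1197.2*I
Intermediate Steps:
b = -24564 (b = 12 - (-48)*(-512) = 12 - 4*6144 = 12 - 24576 = -24564)
A = -1435412 (A = -3838*374 = -1435412)
p(l) = l²
u = I*√1433203 (u = √(-1435412 + 47²) = √(-1435412 + 2209) = √(-1433203) = I*√1433203 ≈ 1197.2*I)
((-10396 - 10952) + u) + b = ((-10396 - 10952) + I*√1433203) - 24564 = (-21348 + I*√1433203) - 24564 = -45912 + I*√1433203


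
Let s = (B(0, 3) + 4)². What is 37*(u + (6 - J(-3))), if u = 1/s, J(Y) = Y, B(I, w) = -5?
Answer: 370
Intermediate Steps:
s = 1 (s = (-5 + 4)² = (-1)² = 1)
u = 1 (u = 1/1 = 1)
37*(u + (6 - J(-3))) = 37*(1 + (6 - 1*(-3))) = 37*(1 + (6 + 3)) = 37*(1 + 9) = 37*10 = 370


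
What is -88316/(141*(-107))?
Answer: 88316/15087 ≈ 5.8538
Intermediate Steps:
-88316/(141*(-107)) = -88316/(-15087) = -88316*(-1/15087) = 88316/15087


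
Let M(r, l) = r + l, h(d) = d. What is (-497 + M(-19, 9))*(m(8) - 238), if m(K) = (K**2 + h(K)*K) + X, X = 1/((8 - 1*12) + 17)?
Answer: 55731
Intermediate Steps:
X = 1/13 (X = 1/((8 - 12) + 17) = 1/(-4 + 17) = 1/13 ≈ 0.076923)
M(r, l) = l + r
m(K) = 1/13 + 2*K**2 (m(K) = (K**2 + K*K) + 1/13 = (K**2 + K**2) + 1/13 = 2*K**2 + 1/13 = 1/13 + 2*K**2)
(-497 + M(-19, 9))*(m(8) - 238) = (-497 + (9 - 19))*((1/13 + 2*8**2) - 238) = (-497 - 10)*((1/13 + 2*64) - 238) = -507*((1/13 + 128) - 238) = -507*(1665/13 - 238) = -507*(-1429/13) = 55731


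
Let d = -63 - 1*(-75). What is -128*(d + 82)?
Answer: -12032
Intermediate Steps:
d = 12 (d = -63 + 75 = 12)
-128*(d + 82) = -128*(12 + 82) = -128*94 = -12032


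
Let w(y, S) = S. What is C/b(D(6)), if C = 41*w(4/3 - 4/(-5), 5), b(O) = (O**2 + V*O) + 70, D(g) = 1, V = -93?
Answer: -205/22 ≈ -9.3182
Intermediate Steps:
b(O) = 70 + O**2 - 93*O (b(O) = (O**2 - 93*O) + 70 = 70 + O**2 - 93*O)
C = 205 (C = 41*5 = 205)
C/b(D(6)) = 205/(70 + 1**2 - 93*1) = 205/(70 + 1 - 93) = 205/(-22) = 205*(-1/22) = -205/22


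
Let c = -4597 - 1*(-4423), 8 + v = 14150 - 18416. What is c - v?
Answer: 4100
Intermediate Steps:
v = -4274 (v = -8 + (14150 - 18416) = -8 - 4266 = -4274)
c = -174 (c = -4597 + 4423 = -174)
c - v = -174 - 1*(-4274) = -174 + 4274 = 4100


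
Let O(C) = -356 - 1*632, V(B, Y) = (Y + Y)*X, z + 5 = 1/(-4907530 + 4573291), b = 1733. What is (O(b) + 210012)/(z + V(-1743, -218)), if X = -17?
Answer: 4366498296/154731767 ≈ 28.220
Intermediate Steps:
z = -1671196/334239 (z = -5 + 1/(-4907530 + 4573291) = -5 + 1/(-334239) = -5 - 1/334239 = -1671196/334239 ≈ -5.0000)
V(B, Y) = -34*Y (V(B, Y) = (Y + Y)*(-17) = (2*Y)*(-17) = -34*Y)
O(C) = -988 (O(C) = -356 - 632 = -988)
(O(b) + 210012)/(z + V(-1743, -218)) = (-988 + 210012)/(-1671196/334239 - 34*(-218)) = 209024/(-1671196/334239 + 7412) = 209024/(2475708272/334239) = 209024*(334239/2475708272) = 4366498296/154731767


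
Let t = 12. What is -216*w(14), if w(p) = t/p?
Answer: -1296/7 ≈ -185.14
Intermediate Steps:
w(p) = 12/p
-216*w(14) = -2592/14 = -216*6/7 = -1296/7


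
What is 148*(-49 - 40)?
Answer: -13172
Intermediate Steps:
148*(-49 - 40) = 148*(-89) = -13172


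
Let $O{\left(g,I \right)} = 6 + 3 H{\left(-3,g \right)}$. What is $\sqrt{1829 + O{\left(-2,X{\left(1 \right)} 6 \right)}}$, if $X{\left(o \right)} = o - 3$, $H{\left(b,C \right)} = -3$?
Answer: $\sqrt{1826} \approx 42.732$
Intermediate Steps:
$X{\left(o \right)} = -3 + o$
$O{\left(g,I \right)} = -3$ ($O{\left(g,I \right)} = 6 + 3 \left(-3\right) = 6 - 9 = -3$)
$\sqrt{1829 + O{\left(-2,X{\left(1 \right)} 6 \right)}} = \sqrt{1829 - 3} = \sqrt{1826}$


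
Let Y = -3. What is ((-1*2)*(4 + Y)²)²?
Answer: 4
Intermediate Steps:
((-1*2)*(4 + Y)²)² = ((-1*2)*(4 - 3)²)² = (-2*1²)² = (-2*1)² = (-2)² = 4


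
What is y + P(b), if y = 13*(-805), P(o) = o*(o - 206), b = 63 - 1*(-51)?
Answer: -20953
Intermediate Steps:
b = 114 (b = 63 + 51 = 114)
P(o) = o*(-206 + o)
y = -10465
y + P(b) = -10465 + 114*(-206 + 114) = -10465 + 114*(-92) = -10465 - 10488 = -20953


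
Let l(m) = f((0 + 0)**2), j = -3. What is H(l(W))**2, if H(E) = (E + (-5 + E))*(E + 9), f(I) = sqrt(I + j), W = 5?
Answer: 2094 - 1326*I*sqrt(3) ≈ 2094.0 - 2296.7*I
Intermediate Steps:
f(I) = sqrt(-3 + I) (f(I) = sqrt(I - 3) = sqrt(-3 + I))
l(m) = I*sqrt(3) (l(m) = sqrt(-3 + (0 + 0)**2) = sqrt(-3 + 0**2) = sqrt(-3 + 0) = sqrt(-3) = I*sqrt(3))
H(E) = (-5 + 2*E)*(9 + E)
H(l(W))**2 = (-45 + 2*(I*sqrt(3))**2 + 13*(I*sqrt(3)))**2 = (-45 + 2*(-3) + 13*I*sqrt(3))**2 = (-45 - 6 + 13*I*sqrt(3))**2 = (-51 + 13*I*sqrt(3))**2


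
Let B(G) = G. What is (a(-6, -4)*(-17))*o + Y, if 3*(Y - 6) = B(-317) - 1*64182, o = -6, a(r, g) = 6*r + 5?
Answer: -73967/3 ≈ -24656.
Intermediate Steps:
a(r, g) = 5 + 6*r
Y = -64481/3 (Y = 6 + (-317 - 1*64182)/3 = 6 + (-317 - 64182)/3 = 6 + (⅓)*(-64499) = 6 - 64499/3 = -64481/3 ≈ -21494.)
(a(-6, -4)*(-17))*o + Y = ((5 + 6*(-6))*(-17))*(-6) - 64481/3 = ((5 - 36)*(-17))*(-6) - 64481/3 = -31*(-17)*(-6) - 64481/3 = 527*(-6) - 64481/3 = -3162 - 64481/3 = -73967/3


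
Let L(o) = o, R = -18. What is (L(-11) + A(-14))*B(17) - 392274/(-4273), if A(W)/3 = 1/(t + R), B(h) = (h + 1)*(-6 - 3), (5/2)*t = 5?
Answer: 65092419/34184 ≈ 1904.2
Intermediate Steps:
t = 2 (t = (2/5)*5 = 2)
B(h) = -9 - 9*h (B(h) = (1 + h)*(-9) = -9 - 9*h)
A(W) = -3/16 (A(W) = 3/(2 - 18) = 3/(-16) = 3*(-1/16) = -3/16)
(L(-11) + A(-14))*B(17) - 392274/(-4273) = (-11 - 3/16)*(-9 - 9*17) - 392274/(-4273) = -179*(-9 - 153)/16 - 392274*(-1)/4273 = -179/16*(-162) - 1*(-392274/4273) = 14499/8 + 392274/4273 = 65092419/34184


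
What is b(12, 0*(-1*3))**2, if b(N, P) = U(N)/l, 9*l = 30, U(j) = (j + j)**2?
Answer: 746496/25 ≈ 29860.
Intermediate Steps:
U(j) = 4*j**2 (U(j) = (2*j)**2 = 4*j**2)
l = 10/3 (l = (1/9)*30 = 10/3 ≈ 3.3333)
b(N, P) = 6*N**2/5 (b(N, P) = (4*N**2)/(10/3) = (4*N**2)*(3/10) = 6*N**2/5)
b(12, 0*(-1*3))**2 = ((6/5)*12**2)**2 = ((6/5)*144)**2 = (864/5)**2 = 746496/25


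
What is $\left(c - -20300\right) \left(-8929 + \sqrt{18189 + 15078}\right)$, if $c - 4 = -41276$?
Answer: $187258988 - 20972 \sqrt{33267} \approx 1.8343 \cdot 10^{8}$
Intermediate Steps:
$c = -41272$ ($c = 4 - 41276 = -41272$)
$\left(c - -20300\right) \left(-8929 + \sqrt{18189 + 15078}\right) = \left(-41272 - -20300\right) \left(-8929 + \sqrt{18189 + 15078}\right) = \left(-41272 + 20300\right) \left(-8929 + \sqrt{33267}\right) = - 20972 \left(-8929 + \sqrt{33267}\right) = 187258988 - 20972 \sqrt{33267}$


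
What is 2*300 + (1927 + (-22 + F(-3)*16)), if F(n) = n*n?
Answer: 2649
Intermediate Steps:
F(n) = n²
2*300 + (1927 + (-22 + F(-3)*16)) = 2*300 + (1927 + (-22 + (-3)²*16)) = 600 + (1927 + (-22 + 9*16)) = 600 + (1927 + (-22 + 144)) = 600 + (1927 + 122) = 600 + 2049 = 2649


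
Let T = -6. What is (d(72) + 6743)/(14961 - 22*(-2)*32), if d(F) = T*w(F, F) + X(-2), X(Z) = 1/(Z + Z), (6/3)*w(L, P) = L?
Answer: 26107/65476 ≈ 0.39873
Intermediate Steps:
w(L, P) = L/2
X(Z) = 1/(2*Z)
d(F) = -¼ - 3*F (d(F) = -3*F + (½)/(-2) = -3*F + (½)*(-½) = -3*F - ¼ = -¼ - 3*F)
(d(72) + 6743)/(14961 - 22*(-2)*32) = ((-¼ - 3*72) + 6743)/(14961 - 22*(-2)*32) = ((-¼ - 216) + 6743)/(14961 + 44*32) = (-865/4 + 6743)/(14961 + 1408) = (26107/4)/16369 = (26107/4)*(1/16369) = 26107/65476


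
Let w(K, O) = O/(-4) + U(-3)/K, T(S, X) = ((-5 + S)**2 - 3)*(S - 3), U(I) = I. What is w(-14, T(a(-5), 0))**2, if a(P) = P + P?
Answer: 25522704/49 ≈ 5.2087e+5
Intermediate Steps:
a(P) = 2*P
T(S, X) = (-3 + S)*(-3 + (-5 + S)**2) (T(S, X) = (-3 + (-5 + S)**2)*(-3 + S) = (-3 + S)*(-3 + (-5 + S)**2))
w(K, O) = -3/K - O/4 (w(K, O) = O/(-4) - 3/K = O*(-1/4) - 3/K = -O/4 - 3/K = -3/K - O/4)
w(-14, T(a(-5), 0))**2 = (-3/(-14) - (-66 + (2*(-5))**3 - 13*(2*(-5))**2 + 52*(2*(-5)))/4)**2 = (-3*(-1/14) - (-66 + (-10)**3 - 13*(-10)**2 + 52*(-10))/4)**2 = (3/14 - (-66 - 1000 - 13*100 - 520)/4)**2 = (3/14 - (-66 - 1000 - 1300 - 520)/4)**2 = (3/14 - 1/4*(-2886))**2 = (3/14 + 1443/2)**2 = (5052/7)**2 = 25522704/49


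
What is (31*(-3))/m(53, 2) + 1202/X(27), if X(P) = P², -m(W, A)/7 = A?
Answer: 84625/10206 ≈ 8.2917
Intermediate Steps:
m(W, A) = -7*A
(31*(-3))/m(53, 2) + 1202/X(27) = (31*(-3))/((-7*2)) + 1202/(27²) = -93/(-14) + 1202/729 = -93*(-1/14) + 1202*(1/729) = 93/14 + 1202/729 = 84625/10206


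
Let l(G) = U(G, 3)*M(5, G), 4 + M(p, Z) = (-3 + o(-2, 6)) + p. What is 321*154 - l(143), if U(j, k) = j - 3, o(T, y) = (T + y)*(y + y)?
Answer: 42994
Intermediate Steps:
o(T, y) = 2*y*(T + y) (o(T, y) = (T + y)*(2*y) = 2*y*(T + y))
U(j, k) = -3 + j
M(p, Z) = 41 + p (M(p, Z) = -4 + ((-3 + 2*6*(-2 + 6)) + p) = -4 + ((-3 + 2*6*4) + p) = -4 + ((-3 + 48) + p) = -4 + (45 + p) = 41 + p)
l(G) = -138 + 46*G (l(G) = (-3 + G)*(41 + 5) = (-3 + G)*46 = -138 + 46*G)
321*154 - l(143) = 321*154 - (-138 + 46*143) = 49434 - (-138 + 6578) = 49434 - 1*6440 = 49434 - 6440 = 42994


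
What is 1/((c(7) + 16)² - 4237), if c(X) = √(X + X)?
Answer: -3967/15722753 - 32*√14/15722753 ≈ -0.00025992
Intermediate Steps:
c(X) = √2*√X (c(X) = √(2*X) = √2*√X)
1/((c(7) + 16)² - 4237) = 1/((√2*√7 + 16)² - 4237) = 1/((√14 + 16)² - 4237) = 1/((16 + √14)² - 4237) = 1/(-4237 + (16 + √14)²)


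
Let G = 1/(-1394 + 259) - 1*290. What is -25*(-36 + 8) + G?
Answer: 465349/1135 ≈ 410.00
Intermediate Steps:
G = -329151/1135 (G = 1/(-1135) - 290 = -1/1135 - 290 = -329151/1135 ≈ -290.00)
-25*(-36 + 8) + G = -25*(-36 + 8) - 329151/1135 = -25*(-28) - 329151/1135 = 700 - 329151/1135 = 465349/1135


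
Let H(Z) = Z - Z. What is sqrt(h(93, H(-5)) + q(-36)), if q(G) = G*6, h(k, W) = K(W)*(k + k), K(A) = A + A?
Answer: 6*I*sqrt(6) ≈ 14.697*I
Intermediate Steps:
H(Z) = 0
K(A) = 2*A
h(k, W) = 4*W*k (h(k, W) = (2*W)*(k + k) = (2*W)*(2*k) = 4*W*k)
q(G) = 6*G
sqrt(h(93, H(-5)) + q(-36)) = sqrt(4*0*93 + 6*(-36)) = sqrt(0 - 216) = sqrt(-216) = 6*I*sqrt(6)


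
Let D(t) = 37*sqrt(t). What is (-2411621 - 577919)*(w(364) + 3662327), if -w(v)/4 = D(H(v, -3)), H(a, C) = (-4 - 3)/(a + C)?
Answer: -10948673059580 + 442451920*I*sqrt(7)/19 ≈ -1.0949e+13 + 6.1611e+7*I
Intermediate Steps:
H(a, C) = -7/(C + a)
w(v) = -148*sqrt(7)*sqrt(-1/(-3 + v)) (w(v) = -148*sqrt(-7/(-3 + v)) = -148*sqrt(7)*sqrt(-1/(-3 + v)))
(-2411621 - 577919)*(w(364) + 3662327) = (-2411621 - 577919)*(-148*sqrt(7)*sqrt(-1/(-3 + 364)) + 3662327) = -2989540*(-148*sqrt(7)*sqrt(-1/361) + 3662327) = -2989540*(-148*sqrt(7)*I/19 + 3662327) = -2989540*(-148*I*sqrt(7)/19 + 3662327) = -2989540*(3662327 - 148*I*sqrt(7)/19) = -10948673059580 + 442451920*I*sqrt(7)/19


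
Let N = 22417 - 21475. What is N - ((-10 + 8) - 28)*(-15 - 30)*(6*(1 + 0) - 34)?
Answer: 38742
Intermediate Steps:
N = 942
N - ((-10 + 8) - 28)*(-15 - 30)*(6*(1 + 0) - 34) = 942 - ((-10 + 8) - 28)*(-15 - 30)*(6*(1 + 0) - 34) = 942 - (-2 - 28)*(-45)*(6*1 - 34) = 942 - (-30*(-45))*(6 - 34) = 942 - 1350*(-28) = 942 - 1*(-37800) = 942 + 37800 = 38742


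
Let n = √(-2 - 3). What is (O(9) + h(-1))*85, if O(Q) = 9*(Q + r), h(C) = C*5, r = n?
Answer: 6460 + 765*I*√5 ≈ 6460.0 + 1710.6*I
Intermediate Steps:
n = I*√5 (n = √(-5) = I*√5 ≈ 2.2361*I)
r = I*√5 ≈ 2.2361*I
h(C) = 5*C
O(Q) = 9*Q + 9*I*√5 (O(Q) = 9*(Q + I*√5) = 9*Q + 9*I*√5)
(O(9) + h(-1))*85 = ((9*9 + 9*I*√5) + 5*(-1))*85 = ((81 + 9*I*√5) - 5)*85 = (76 + 9*I*√5)*85 = 6460 + 765*I*√5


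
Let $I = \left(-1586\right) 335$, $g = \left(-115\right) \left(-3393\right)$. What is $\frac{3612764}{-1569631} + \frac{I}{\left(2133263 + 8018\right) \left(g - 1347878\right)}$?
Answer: $- \frac{7408580180571938562}{3218792710075110413} \approx -2.3017$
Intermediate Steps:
$g = 390195$
$I = -531310$
$\frac{3612764}{-1569631} + \frac{I}{\left(2133263 + 8018\right) \left(g - 1347878\right)} = \frac{3612764}{-1569631} - \frac{531310}{\left(2133263 + 8018\right) \left(390195 - 1347878\right)} = 3612764 \left(- \frac{1}{1569631}\right) - \frac{531310}{2141281 \left(-957683\right)} = - \frac{3612764}{1569631} - \frac{531310}{-2050668411923} = - \frac{3612764}{1569631} - - \frac{531310}{2050668411923} = - \frac{3612764}{1569631} + \frac{531310}{2050668411923} = - \frac{7408580180571938562}{3218792710075110413}$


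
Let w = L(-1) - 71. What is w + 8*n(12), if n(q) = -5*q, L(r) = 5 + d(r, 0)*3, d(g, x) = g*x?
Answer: -546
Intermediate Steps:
L(r) = 5 (L(r) = 5 + (r*0)*3 = 5 + 0*3 = 5 + 0 = 5)
w = -66 (w = 5 - 71 = -66)
w + 8*n(12) = -66 + 8*(-5*12) = -66 + 8*(-60) = -66 - 480 = -546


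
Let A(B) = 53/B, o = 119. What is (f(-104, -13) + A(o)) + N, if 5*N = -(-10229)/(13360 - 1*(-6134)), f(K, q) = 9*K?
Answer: -10850215319/11598930 ≈ -935.45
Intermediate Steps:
N = 10229/97470 (N = (-(-10229)/(13360 - 1*(-6134)))/5 = (-(-10229)/(13360 + 6134))/5 = (-(-10229)/19494)/5 = (-1*(-10229/19494))/5 = (1/5)*(10229/19494) = 10229/97470 ≈ 0.10495)
(f(-104, -13) + A(o)) + N = (9*(-104) + 53/119) + 10229/97470 = (-936 + 53*(1/119)) + 10229/97470 = (-936 + 53/119) + 10229/97470 = -111331/119 + 10229/97470 = -10850215319/11598930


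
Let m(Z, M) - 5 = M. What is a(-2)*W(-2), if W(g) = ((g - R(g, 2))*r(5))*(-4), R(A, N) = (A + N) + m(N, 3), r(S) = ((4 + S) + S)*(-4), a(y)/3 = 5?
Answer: -33600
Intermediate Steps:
m(Z, M) = 5 + M
a(y) = 15 (a(y) = 3*5 = 15)
r(S) = -16 - 8*S (r(S) = (4 + 2*S)*(-4) = -16 - 8*S)
R(A, N) = 8 + A + N (R(A, N) = (A + N) + (5 + 3) = (A + N) + 8 = 8 + A + N)
W(g) = -2240 (W(g) = ((g - (8 + g + 2))*(-16 - 8*5))*(-4) = ((g - (10 + g))*(-16 - 40))*(-4) = ((g + (-10 - g))*(-56))*(-4) = -10*(-56)*(-4) = 560*(-4) = -2240)
a(-2)*W(-2) = 15*(-2240) = -33600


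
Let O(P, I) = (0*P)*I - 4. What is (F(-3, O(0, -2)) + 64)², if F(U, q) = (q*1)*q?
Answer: 6400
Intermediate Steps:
O(P, I) = -4 (O(P, I) = 0*I - 4 = 0 - 4 = -4)
F(U, q) = q² (F(U, q) = q*q = q²)
(F(-3, O(0, -2)) + 64)² = ((-4)² + 64)² = (16 + 64)² = 80² = 6400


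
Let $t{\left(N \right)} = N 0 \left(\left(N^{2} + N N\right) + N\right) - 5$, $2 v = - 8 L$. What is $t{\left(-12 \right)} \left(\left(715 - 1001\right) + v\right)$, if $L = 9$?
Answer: $1610$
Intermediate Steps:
$v = -36$ ($v = \frac{\left(-8\right) 9}{2} = \frac{1}{2} \left(-72\right) = -36$)
$t{\left(N \right)} = -5$ ($t{\left(N \right)} = 0 \left(\left(N^{2} + N^{2}\right) + N\right) - 5 = 0 \left(2 N^{2} + N\right) - 5 = 0 \left(N + 2 N^{2}\right) - 5 = 0 - 5 = -5$)
$t{\left(-12 \right)} \left(\left(715 - 1001\right) + v\right) = - 5 \left(\left(715 - 1001\right) - 36\right) = - 5 \left(-286 - 36\right) = \left(-5\right) \left(-322\right) = 1610$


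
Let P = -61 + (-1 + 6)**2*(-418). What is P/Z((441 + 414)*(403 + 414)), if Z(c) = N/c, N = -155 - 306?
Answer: 7342301385/461 ≈ 1.5927e+7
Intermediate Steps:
N = -461
Z(c) = -461/c
P = -10511 (P = -61 + 5**2*(-418) = -61 + 25*(-418) = -61 - 10450 = -10511)
P/Z((441 + 414)*(403 + 414)) = -10511*(-(403 + 414)*(441 + 414)/461) = -10511/((-461/(855*817))) = -10511/((-461/698535)) = -10511/((-461*1/698535)) = -10511/(-461/698535) = -10511*(-698535/461) = 7342301385/461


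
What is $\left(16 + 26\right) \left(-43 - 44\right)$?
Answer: $-3654$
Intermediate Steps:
$\left(16 + 26\right) \left(-43 - 44\right) = 42 \left(-87\right) = -3654$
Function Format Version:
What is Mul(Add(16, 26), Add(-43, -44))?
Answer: -3654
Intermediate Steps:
Mul(Add(16, 26), Add(-43, -44)) = Mul(42, -87) = -3654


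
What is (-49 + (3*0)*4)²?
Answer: 2401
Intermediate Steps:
(-49 + (3*0)*4)² = (-49 + 0*4)² = (-49 + 0)² = (-49)² = 2401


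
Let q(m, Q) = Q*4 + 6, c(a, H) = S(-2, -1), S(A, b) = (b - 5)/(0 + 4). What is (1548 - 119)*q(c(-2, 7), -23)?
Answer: -122894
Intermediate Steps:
S(A, b) = -5/4 + b/4 (S(A, b) = (-5 + b)/4 = (-5 + b)*(¼) = -5/4 + b/4)
c(a, H) = -3/2 (c(a, H) = -5/4 + (¼)*(-1) = -5/4 - ¼ = -3/2)
q(m, Q) = 6 + 4*Q (q(m, Q) = 4*Q + 6 = 6 + 4*Q)
(1548 - 119)*q(c(-2, 7), -23) = (1548 - 119)*(6 + 4*(-23)) = 1429*(6 - 92) = 1429*(-86) = -122894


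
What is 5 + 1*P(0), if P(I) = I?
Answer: 5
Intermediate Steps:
5 + 1*P(0) = 5 + 1*0 = 5 + 0 = 5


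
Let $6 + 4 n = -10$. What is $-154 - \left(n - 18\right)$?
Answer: $-132$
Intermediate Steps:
$n = -4$ ($n = - \frac{3}{2} + \frac{1}{4} \left(-10\right) = - \frac{3}{2} - \frac{5}{2} = -4$)
$-154 - \left(n - 18\right) = -154 - \left(-4 - 18\right) = -154 - -22 = -154 + 22 = -132$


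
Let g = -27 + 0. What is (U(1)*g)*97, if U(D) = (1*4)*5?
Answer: -52380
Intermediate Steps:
g = -27
U(D) = 20 (U(D) = 4*5 = 20)
(U(1)*g)*97 = (20*(-27))*97 = -540*97 = -52380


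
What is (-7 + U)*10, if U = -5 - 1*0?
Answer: -120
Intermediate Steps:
U = -5 (U = -5 + 0 = -5)
(-7 + U)*10 = (-7 - 5)*10 = -12*10 = -120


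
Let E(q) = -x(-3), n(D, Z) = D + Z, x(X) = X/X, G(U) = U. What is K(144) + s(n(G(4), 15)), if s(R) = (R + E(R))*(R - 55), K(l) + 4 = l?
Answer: -508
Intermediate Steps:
x(X) = 1
K(l) = -4 + l
E(q) = -1 (E(q) = -1*1 = -1)
s(R) = (-1 + R)*(-55 + R) (s(R) = (R - 1)*(R - 55) = (-1 + R)*(-55 + R))
K(144) + s(n(G(4), 15)) = (-4 + 144) + (55 + (4 + 15)**2 - 56*(4 + 15)) = 140 + (55 + 19**2 - 56*19) = 140 + (55 + 361 - 1064) = 140 - 648 = -508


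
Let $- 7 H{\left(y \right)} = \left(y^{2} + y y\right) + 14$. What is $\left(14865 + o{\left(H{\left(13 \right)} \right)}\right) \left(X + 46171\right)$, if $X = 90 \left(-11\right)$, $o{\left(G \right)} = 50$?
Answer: $673874615$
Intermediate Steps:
$H{\left(y \right)} = -2 - \frac{2 y^{2}}{7}$ ($H{\left(y \right)} = - \frac{\left(y^{2} + y y\right) + 14}{7} = - \frac{\left(y^{2} + y^{2}\right) + 14}{7} = - \frac{2 y^{2} + 14}{7} = - \frac{14 + 2 y^{2}}{7} = -2 - \frac{2 y^{2}}{7}$)
$X = -990$
$\left(14865 + o{\left(H{\left(13 \right)} \right)}\right) \left(X + 46171\right) = \left(14865 + 50\right) \left(-990 + 46171\right) = 14915 \cdot 45181 = 673874615$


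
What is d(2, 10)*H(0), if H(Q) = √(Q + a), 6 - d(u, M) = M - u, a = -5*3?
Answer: -2*I*√15 ≈ -7.746*I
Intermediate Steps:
a = -15
d(u, M) = 6 + u - M (d(u, M) = 6 - (M - u) = 6 + (u - M) = 6 + u - M)
H(Q) = √(-15 + Q) (H(Q) = √(Q - 15) = √(-15 + Q))
d(2, 10)*H(0) = (6 + 2 - 1*10)*√(-15 + 0) = (6 + 2 - 10)*√(-15) = -2*I*√15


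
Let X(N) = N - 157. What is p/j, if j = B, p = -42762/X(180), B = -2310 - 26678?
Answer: 21381/333362 ≈ 0.064137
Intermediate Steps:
X(N) = -157 + N
B = -28988
p = -42762/23 (p = -42762/(-157 + 180) = -42762/23 ≈ -1859.2)
j = -28988
p/j = -42762/23/(-28988) = -42762/23*(-1/28988) = 21381/333362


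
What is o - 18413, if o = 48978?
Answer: 30565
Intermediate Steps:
o - 18413 = 48978 - 18413 = 30565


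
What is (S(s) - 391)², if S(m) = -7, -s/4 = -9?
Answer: 158404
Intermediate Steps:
s = 36 (s = -4*(-9) = 36)
(S(s) - 391)² = (-7 - 391)² = (-398)² = 158404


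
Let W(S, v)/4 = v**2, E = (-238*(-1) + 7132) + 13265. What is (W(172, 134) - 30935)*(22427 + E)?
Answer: 1760762118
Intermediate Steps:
E = 20635 (E = (238 + 7132) + 13265 = 7370 + 13265 = 20635)
W(S, v) = 4*v**2
(W(172, 134) - 30935)*(22427 + E) = (4*134**2 - 30935)*(22427 + 20635) = (4*17956 - 30935)*43062 = (71824 - 30935)*43062 = 40889*43062 = 1760762118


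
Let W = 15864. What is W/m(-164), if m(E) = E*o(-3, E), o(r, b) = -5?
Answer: 3966/205 ≈ 19.346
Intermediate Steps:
m(E) = -5*E (m(E) = E*(-5) = -5*E)
W/m(-164) = 15864/((-5*(-164))) = 15864/820 = 15864*(1/820) = 3966/205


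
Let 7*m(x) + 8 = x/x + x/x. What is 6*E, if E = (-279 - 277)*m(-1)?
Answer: 20016/7 ≈ 2859.4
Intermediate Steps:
m(x) = -6/7 (m(x) = -8/7 + (x/x + x/x)/7 = -8/7 + (1 + 1)/7 = -8/7 + (1/7)*2 = -8/7 + 2/7 = -6/7)
E = 3336/7 (E = (-279 - 277)*(-6/7) = -556*(-6/7) = 3336/7 ≈ 476.57)
6*E = 6*(3336/7) = 20016/7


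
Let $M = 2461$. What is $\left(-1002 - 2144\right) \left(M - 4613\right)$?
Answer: $6770192$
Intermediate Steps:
$\left(-1002 - 2144\right) \left(M - 4613\right) = \left(-1002 - 2144\right) \left(2461 - 4613\right) = \left(-3146\right) \left(-2152\right) = 6770192$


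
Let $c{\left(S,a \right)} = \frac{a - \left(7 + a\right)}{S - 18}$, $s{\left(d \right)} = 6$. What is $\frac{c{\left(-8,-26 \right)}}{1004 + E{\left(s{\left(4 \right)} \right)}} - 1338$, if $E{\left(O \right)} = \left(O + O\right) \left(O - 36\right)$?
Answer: $- \frac{3200495}{2392} \approx -1338.0$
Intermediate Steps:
$E{\left(O \right)} = 2 O \left(-36 + O\right)$
$c{\left(S,a \right)} = - \frac{7}{-18 + S}$
$\frac{c{\left(-8,-26 \right)}}{1004 + E{\left(s{\left(4 \right)} \right)}} - 1338 = \frac{\left(-7\right) \frac{1}{-18 - 8}}{1004 + 2 \cdot 6 \left(-36 + 6\right)} - 1338 = \frac{\left(-7\right) \frac{1}{-26}}{1004 + 2 \cdot 6 \left(-30\right)} - 1338 = \frac{\left(-7\right) \left(- \frac{1}{26}\right)}{1004 - 360} - 1338 = \frac{1}{644} \cdot \frac{7}{26} - 1338 = \frac{1}{2392} - 1338 = - \frac{3200495}{2392}$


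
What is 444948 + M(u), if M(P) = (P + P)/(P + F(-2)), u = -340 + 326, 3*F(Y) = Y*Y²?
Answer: 11123742/25 ≈ 4.4495e+5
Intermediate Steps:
F(Y) = Y³/3 (F(Y) = (Y*Y²)/3 = Y³/3)
u = -14
M(P) = 2*P/(-8/3 + P) (M(P) = (P + P)/(P + (⅓)*(-2)³) = (2*P)/(P + (⅓)*(-8)) = (2*P)/(P - 8/3) = (2*P)/(-8/3 + P) = 2*P/(-8/3 + P))
444948 + M(u) = 444948 + 6*(-14)/(-8 + 3*(-14)) = 444948 + 6*(-14)/(-8 - 42) = 444948 + 6*(-14)/(-50) = 444948 + 6*(-14)*(-1/50) = 444948 + 42/25 = 11123742/25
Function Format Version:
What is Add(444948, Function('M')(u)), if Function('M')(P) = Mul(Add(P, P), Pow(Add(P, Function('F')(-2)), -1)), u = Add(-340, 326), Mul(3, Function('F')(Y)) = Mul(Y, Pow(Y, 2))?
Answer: Rational(11123742, 25) ≈ 4.4495e+5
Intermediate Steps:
Function('F')(Y) = Mul(Rational(1, 3), Pow(Y, 3)) (Function('F')(Y) = Mul(Rational(1, 3), Mul(Y, Pow(Y, 2))) = Mul(Rational(1, 3), Pow(Y, 3)))
u = -14
Function('M')(P) = Mul(2, P, Pow(Add(Rational(-8, 3), P), -1)) (Function('M')(P) = Mul(Add(P, P), Pow(Add(P, Mul(Rational(1, 3), Pow(-2, 3))), -1)) = Mul(Mul(2, P), Pow(Add(P, Mul(Rational(1, 3), -8)), -1)) = Mul(Mul(2, P), Pow(Add(P, Rational(-8, 3)), -1)) = Mul(Mul(2, P), Pow(Add(Rational(-8, 3), P), -1)) = Mul(2, P, Pow(Add(Rational(-8, 3), P), -1)))
Add(444948, Function('M')(u)) = Add(444948, Mul(6, -14, Pow(Add(-8, Mul(3, -14)), -1))) = Add(444948, Mul(6, -14, Pow(Add(-8, -42), -1))) = Add(444948, Mul(6, -14, Pow(-50, -1))) = Add(444948, Mul(6, -14, Rational(-1, 50))) = Add(444948, Rational(42, 25)) = Rational(11123742, 25)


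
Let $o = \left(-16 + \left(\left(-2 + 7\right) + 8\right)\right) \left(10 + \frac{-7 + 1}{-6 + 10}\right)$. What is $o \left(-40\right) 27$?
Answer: $27540$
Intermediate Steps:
$o = - \frac{51}{2}$ ($o = \left(-16 + \left(5 + 8\right)\right) \left(10 - \frac{6}{4}\right) = \left(-16 + 13\right) \left(10 - \frac{3}{2}\right) = - 3 \left(10 - \frac{3}{2}\right) = \left(-3\right) \frac{17}{2} = - \frac{51}{2} \approx -25.5$)
$o \left(-40\right) 27 = \left(- \frac{51}{2}\right) \left(-40\right) 27 = 1020 \cdot 27 = 27540$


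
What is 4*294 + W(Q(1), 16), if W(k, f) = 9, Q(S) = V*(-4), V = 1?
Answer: 1185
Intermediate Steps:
Q(S) = -4 (Q(S) = 1*(-4) = -4)
4*294 + W(Q(1), 16) = 4*294 + 9 = 1176 + 9 = 1185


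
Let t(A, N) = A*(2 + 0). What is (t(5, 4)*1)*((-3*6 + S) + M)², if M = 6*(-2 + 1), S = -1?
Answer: 6250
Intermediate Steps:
t(A, N) = 2*A (t(A, N) = A*2 = 2*A)
M = -6 (M = 6*(-1) = -6)
(t(5, 4)*1)*((-3*6 + S) + M)² = ((2*5)*1)*((-3*6 - 1) - 6)² = (10*1)*((-18 - 1) - 6)² = 10*(-19 - 6)² = 10*(-25)² = 10*625 = 6250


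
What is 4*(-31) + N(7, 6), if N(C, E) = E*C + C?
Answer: -75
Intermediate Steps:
N(C, E) = C + C*E (N(C, E) = C*E + C = C + C*E)
4*(-31) + N(7, 6) = 4*(-31) + 7*(1 + 6) = -124 + 7*7 = -124 + 49 = -75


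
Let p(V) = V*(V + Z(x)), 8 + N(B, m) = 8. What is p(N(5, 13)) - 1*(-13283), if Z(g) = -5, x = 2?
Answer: 13283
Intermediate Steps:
N(B, m) = 0 (N(B, m) = -8 + 8 = 0)
p(V) = V*(-5 + V) (p(V) = V*(V - 5) = V*(-5 + V))
p(N(5, 13)) - 1*(-13283) = 0*(-5 + 0) - 1*(-13283) = 0*(-5) + 13283 = 0 + 13283 = 13283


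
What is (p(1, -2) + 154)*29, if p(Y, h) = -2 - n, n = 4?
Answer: 4292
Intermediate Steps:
p(Y, h) = -6 (p(Y, h) = -2 - 1*4 = -2 - 4 = -6)
(p(1, -2) + 154)*29 = (-6 + 154)*29 = 148*29 = 4292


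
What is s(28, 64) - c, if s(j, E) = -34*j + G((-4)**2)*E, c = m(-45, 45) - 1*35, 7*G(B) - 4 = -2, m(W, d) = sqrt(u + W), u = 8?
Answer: -6291/7 - I*sqrt(37) ≈ -898.71 - 6.0828*I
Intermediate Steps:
m(W, d) = sqrt(8 + W)
G(B) = 2/7 (G(B) = 4/7 + (1/7)*(-2) = 4/7 - 2/7 = 2/7)
c = -35 + I*sqrt(37) (c = sqrt(8 - 45) - 1*35 = sqrt(-37) - 35 = I*sqrt(37) - 35 = -35 + I*sqrt(37) ≈ -35.0 + 6.0828*I)
s(j, E) = -34*j + 2*E/7
s(28, 64) - c = (-34*28 + (2/7)*64) - (-35 + I*sqrt(37)) = (-952 + 128/7) + (35 - I*sqrt(37)) = -6536/7 + (35 - I*sqrt(37)) = -6291/7 - I*sqrt(37)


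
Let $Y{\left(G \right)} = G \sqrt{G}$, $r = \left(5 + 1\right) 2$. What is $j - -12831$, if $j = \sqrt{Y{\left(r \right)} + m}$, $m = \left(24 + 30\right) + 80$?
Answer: $12831 + \sqrt{134 + 24 \sqrt{3}} \approx 12844.0$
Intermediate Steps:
$r = 12$ ($r = 6 \cdot 2 = 12$)
$m = 134$ ($m = 54 + 80 = 134$)
$Y{\left(G \right)} = G^{\frac{3}{2}}$
$j = \sqrt{134 + 24 \sqrt{3}}$ ($j = \sqrt{12^{\frac{3}{2}} + 134} = \sqrt{24 \sqrt{3} + 134} = \sqrt{134 + 24 \sqrt{3}} \approx 13.25$)
$j - -12831 = \sqrt{134 + 24 \sqrt{3}} - -12831 = \sqrt{134 + 24 \sqrt{3}} + 12831 = 12831 + \sqrt{134 + 24 \sqrt{3}}$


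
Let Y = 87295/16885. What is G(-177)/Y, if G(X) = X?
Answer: -597729/17459 ≈ -34.236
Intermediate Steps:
Y = 17459/3377 (Y = 87295*(1/16885) = 17459/3377 ≈ 5.1700)
G(-177)/Y = -177/17459/3377 = -177*3377/17459 = -597729/17459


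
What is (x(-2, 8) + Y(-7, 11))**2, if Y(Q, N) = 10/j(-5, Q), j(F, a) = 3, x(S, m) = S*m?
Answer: 1444/9 ≈ 160.44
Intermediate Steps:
Y(Q, N) = 10/3
(x(-2, 8) + Y(-7, 11))**2 = (-2*8 + 10/3)**2 = (-16 + 10/3)**2 = (-38/3)**2 = 1444/9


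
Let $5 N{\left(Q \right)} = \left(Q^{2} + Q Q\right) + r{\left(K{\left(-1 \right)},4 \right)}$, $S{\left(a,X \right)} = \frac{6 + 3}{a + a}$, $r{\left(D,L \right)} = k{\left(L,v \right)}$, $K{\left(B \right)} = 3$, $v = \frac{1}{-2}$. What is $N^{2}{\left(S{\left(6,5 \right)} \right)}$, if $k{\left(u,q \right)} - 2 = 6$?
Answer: $\frac{5329}{1600} \approx 3.3306$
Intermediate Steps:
$v = - \frac{1}{2} \approx -0.5$
$k{\left(u,q \right)} = 8$ ($k{\left(u,q \right)} = 2 + 6 = 8$)
$r{\left(D,L \right)} = 8$
$S{\left(a,X \right)} = \frac{9}{2 a}$
$N{\left(Q \right)} = \frac{8}{5} + \frac{2 Q^{2}}{5}$ ($N{\left(Q \right)} = \frac{\left(Q^{2} + Q Q\right) + 8}{5} = \frac{\left(Q^{2} + Q^{2}\right) + 8}{5} = \frac{2 Q^{2} + 8}{5} = \frac{8 + 2 Q^{2}}{5} = \frac{8}{5} + \frac{2 Q^{2}}{5}$)
$N^{2}{\left(S{\left(6,5 \right)} \right)} = \left(\frac{8}{5} + \frac{2 \left(\frac{9}{2 \cdot 6}\right)^{2}}{5}\right)^{2} = \left(\frac{8}{5} + \frac{2 \left(\frac{9}{2} \cdot \frac{1}{6}\right)^{2}}{5}\right)^{2} = \left(\frac{8}{5} + \frac{2 \left(\frac{3}{4}\right)^{2}}{5}\right)^{2} = \left(\frac{8}{5} + \frac{2}{5} \cdot \frac{9}{16}\right)^{2} = \left(\frac{8}{5} + \frac{9}{40}\right)^{2} = \left(\frac{73}{40}\right)^{2} = \frac{5329}{1600}$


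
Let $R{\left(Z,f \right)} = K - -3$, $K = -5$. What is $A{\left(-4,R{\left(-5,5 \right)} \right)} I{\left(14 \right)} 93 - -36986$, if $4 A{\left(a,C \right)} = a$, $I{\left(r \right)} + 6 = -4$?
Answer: $37916$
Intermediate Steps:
$I{\left(r \right)} = -10$ ($I{\left(r \right)} = -6 - 4 = -10$)
$R{\left(Z,f \right)} = -2$ ($R{\left(Z,f \right)} = -5 - -3 = -5 + 3 = -2$)
$A{\left(a,C \right)} = \frac{a}{4}$
$A{\left(-4,R{\left(-5,5 \right)} \right)} I{\left(14 \right)} 93 - -36986 = \frac{1}{4} \left(-4\right) \left(-10\right) 93 - -36986 = \left(-1\right) \left(-10\right) 93 + 36986 = 10 \cdot 93 + 36986 = 930 + 36986 = 37916$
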